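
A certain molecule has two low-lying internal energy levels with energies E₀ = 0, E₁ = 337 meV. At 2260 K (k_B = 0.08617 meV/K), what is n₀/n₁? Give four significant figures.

5.643

k_BT = 0.08617 × 2260 K = 194.744 meV.
n₀/n₁ = exp[−(E₀−E₁)/kT] = exp(−(-337 meV)/(194.744 meV)) = exp(1.73048) = 5.643.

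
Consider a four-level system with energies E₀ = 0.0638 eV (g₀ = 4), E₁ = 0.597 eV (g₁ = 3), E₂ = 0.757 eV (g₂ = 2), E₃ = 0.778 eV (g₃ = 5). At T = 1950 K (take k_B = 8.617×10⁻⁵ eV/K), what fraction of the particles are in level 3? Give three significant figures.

0.0169

k_BT = 8.617×10⁻⁵ × 1950 K = 0.16803 eV.
Eᵢ/kT = 0.37969, 3.5529, 4.5051, 4.6301.
Z = Σ gᵢe^(−Eᵢ/kT) = 4·e^(−0.37969) + 3·e^(−3.5529) + 2·e^(−4.5051) + 5·e^(−4.6301) = 2.7363 + 0.085924 + 0.022105 + 0.048769 = 2.8931.
P₃ = g₃ e^(−E₃/kT) / Z = 0.048769/2.8931 = 0.0169.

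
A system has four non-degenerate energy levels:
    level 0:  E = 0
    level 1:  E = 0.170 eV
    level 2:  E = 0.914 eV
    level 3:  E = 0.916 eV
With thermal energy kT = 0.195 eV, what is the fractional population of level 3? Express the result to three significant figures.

0.00635

Eᵢ/kT = 0, 0.87179, 4.6872, 4.6974.
Z = Σ e^(−Eᵢ/kT) = e^(−0) + e^(−0.87179) + e^(−4.6872) + e^(−4.6974) = 1.0000 + 0.41820 + 0.0092124 + 0.0091190 = 1.4365.
P₃ = e^(−E₃/kT) / Z = 0.0091190/1.4365 = 0.00635.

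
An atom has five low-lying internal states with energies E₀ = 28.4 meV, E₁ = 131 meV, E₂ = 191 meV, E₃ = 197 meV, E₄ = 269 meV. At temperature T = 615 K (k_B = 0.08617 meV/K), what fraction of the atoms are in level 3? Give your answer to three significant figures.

k_BT = 0.08617 × 615 K = 52.995 meV.
Eᵢ/kT = 0.53590, 2.4719, 3.6041, 3.7173, 5.0760.
Z = Σ e^(−Eᵢ/kT) = e^(−0.53590) + e^(−2.4719) + e^(−3.6041) + e^(−3.7173) + e^(−5.0760) = 0.58514 + 0.084424 + 0.027212 + 0.024299 + 0.0062448 = 0.72732.
P₃ = e^(−E₃/kT) / Z = 0.024299/0.72732 = 0.0334.

0.0334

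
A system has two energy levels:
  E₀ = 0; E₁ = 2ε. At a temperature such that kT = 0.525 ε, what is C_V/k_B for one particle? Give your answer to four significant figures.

Eᵢ/kT = 0, 3.80952.
Z = Σ e^(−Eᵢ/kT) = e^(−0) + e^(−3.80952) = 1.00000 + 0.0221588 = 1.02216.
⟨E⟩ = 0.0433568 ε, ⟨E²⟩ = 0.0867136 ε².
C_V/k_B = (⟨E²⟩ − ⟨E⟩²)/(kT)² = (0.0867136 − 0.00187981)/0.275625 = 0.3078.

0.3078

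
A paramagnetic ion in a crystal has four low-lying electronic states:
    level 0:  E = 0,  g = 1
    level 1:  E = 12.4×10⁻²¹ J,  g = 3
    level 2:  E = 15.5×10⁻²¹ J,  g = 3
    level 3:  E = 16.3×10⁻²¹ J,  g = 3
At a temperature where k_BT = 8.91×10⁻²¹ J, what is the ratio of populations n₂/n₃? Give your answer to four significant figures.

n₂/n₃ = (g₂/g₃) exp[−(E₂−E₃)/kT] = (3/3) × exp(−(-0.8 ×10⁻²¹ J)/(8.91 ×10⁻²¹ J)) = (3/3) × exp(0.0897868) = 1.094.

1.094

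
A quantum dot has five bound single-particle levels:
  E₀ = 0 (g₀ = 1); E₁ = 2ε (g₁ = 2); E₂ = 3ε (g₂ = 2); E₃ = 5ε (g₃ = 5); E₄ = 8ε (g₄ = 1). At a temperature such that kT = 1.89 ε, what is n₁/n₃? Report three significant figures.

n₁/n₃ = (g₁/g₃) exp[−(E₁−E₃)/kT] = (2/5) × exp(−(-3ε)/(1.89ε)) = (2/5) × exp(1.5873) = 1.96.

1.96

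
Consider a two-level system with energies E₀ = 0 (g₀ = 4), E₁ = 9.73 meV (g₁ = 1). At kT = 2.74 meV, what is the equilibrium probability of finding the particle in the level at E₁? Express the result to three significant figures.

0.00712

Eᵢ/kT = 0, 3.5511.
Z = Σ gᵢe^(−Eᵢ/kT) = 4·e^(−0) + 1·e^(−3.5511) = 4.0000 + 0.028693 = 4.0287.
P₁ = g₁ e^(−E₁/kT) / Z = 0.028693/4.0287 = 0.00712.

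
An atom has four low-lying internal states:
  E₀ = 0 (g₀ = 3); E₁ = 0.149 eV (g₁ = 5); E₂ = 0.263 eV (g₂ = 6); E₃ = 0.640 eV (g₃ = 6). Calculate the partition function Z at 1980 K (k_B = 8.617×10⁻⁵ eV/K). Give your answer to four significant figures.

k_BT = 8.617×10⁻⁵ × 1980 K = 0.170617 eV.
Eᵢ/kT = 0, 0.873301, 1.54146, 3.75109.
Z = Σ gᵢe^(−Eᵢ/kT) = 3·e^(−0) + 5·e^(−0.873301) + 6·e^(−1.54146) + 6·e^(−3.75109) = 3.00000 + 2.08785 + 1.28441 + 0.140953 = 6.51321.

Z = 6.513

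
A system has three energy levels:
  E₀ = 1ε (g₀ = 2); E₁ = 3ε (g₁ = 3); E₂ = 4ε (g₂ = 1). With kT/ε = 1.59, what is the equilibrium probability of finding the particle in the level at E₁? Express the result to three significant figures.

0.284

Eᵢ/kT = 0.62893, 1.8868, 2.5157.
Z = Σ gᵢe^(−Eᵢ/kT) = 2·e^(−0.62893) + 3·e^(−1.8868) + 1·e^(−2.5157) = 1.0663 + 0.45467 + 0.080806 = 1.6018.
P₁ = g₁ e^(−E₁/kT) / Z = 0.45467/1.6018 = 0.284.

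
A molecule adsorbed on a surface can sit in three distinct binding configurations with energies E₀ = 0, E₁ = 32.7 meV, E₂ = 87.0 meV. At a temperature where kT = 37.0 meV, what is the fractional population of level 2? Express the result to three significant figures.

0.0631

Eᵢ/kT = 0, 0.88378, 2.3514.
Z = Σ e^(−Eᵢ/kT) = e^(−0) + e^(−0.88378) + e^(−2.3514) = 1.0000 + 0.41322 + 0.095236 = 1.5085.
P₂ = e^(−E₂/kT) / Z = 0.095236/1.5085 = 0.0631.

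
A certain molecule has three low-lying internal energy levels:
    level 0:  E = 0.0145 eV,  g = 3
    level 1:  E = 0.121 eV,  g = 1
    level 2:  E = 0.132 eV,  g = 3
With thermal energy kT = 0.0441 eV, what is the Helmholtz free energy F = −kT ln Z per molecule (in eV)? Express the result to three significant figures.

-0.0381 eV

Eᵢ/kT = 0.32880, 2.7438, 2.9932.
Z = Σ gᵢe^(−Eᵢ/kT) = 3·e^(−0.32880) + 1·e^(−2.7438) + 3·e^(−2.9932) = 2.1594 + 0.064325 + 0.15038 = 2.3741.
F = −kT ln Z = −0.0441 × ln(2.3741) = −0.0441 × 0.86462 = -0.0381 eV.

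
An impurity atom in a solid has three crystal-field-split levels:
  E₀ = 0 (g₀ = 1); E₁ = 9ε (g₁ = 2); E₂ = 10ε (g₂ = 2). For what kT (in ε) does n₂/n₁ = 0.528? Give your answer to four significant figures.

1.566 ε

n₂/n₁ = (g₂/g₁) exp[−(E₂−E₁)/kT] = 0.528.
⇒ (E₂−E₁)/kT = ln((2/2)/0.528) = ln(1.89394) = 0.638659.
kT = 1ε / 0.638659 = 1.566 ε.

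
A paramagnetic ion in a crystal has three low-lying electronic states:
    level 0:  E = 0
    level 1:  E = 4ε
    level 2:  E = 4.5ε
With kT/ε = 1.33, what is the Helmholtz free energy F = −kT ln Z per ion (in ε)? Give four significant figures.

Eᵢ/kT = 0, 3.00752, 3.38346.
Z = Σ e^(−Eᵢ/kT) = e^(−0) + e^(−3.00752) + e^(−3.38346) = 1.00000 + 0.0494141 + 0.0339299 = 1.08334.
F = −kT ln Z = −1.33 × ln(1.08334) = −1.33 × 0.0800489 = -0.1065 ε.

-0.1065 ε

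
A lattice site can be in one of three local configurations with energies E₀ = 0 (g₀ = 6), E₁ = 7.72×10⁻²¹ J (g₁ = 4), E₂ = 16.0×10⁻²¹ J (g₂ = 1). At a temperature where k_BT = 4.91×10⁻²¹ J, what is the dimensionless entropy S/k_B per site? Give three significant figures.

2.14

Eᵢ/kT = 0, 1.5723, 3.2587.
Z = Σ gᵢe^(−Eᵢ/kT) = 6·e^(−0) + 4·e^(−1.5723) + 1·e^(−3.2587) = 6.0000 + 0.83027 + 0.038438 = 6.8687.
⟨E⟩ = Σ EᵢPᵢ = 1.0227 ×10⁻²¹ J.
S/k_B = ln Z + ⟨E⟩/kT = ln(6.8687) + 1.0227/4.91 = 1.9270 + 0.20829 = 2.14.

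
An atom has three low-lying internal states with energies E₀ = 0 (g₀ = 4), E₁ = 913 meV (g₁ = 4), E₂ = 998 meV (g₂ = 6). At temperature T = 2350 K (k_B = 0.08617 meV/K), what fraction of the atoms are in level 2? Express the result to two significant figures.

k_BT = 0.08617 × 2350 K = 202.5 meV.
Eᵢ/kT = 0, 4.509, 4.928.
Z = Σ gᵢe^(−Eᵢ/kT) = 4·e^(−0) + 4·e^(−4.509) + 6·e^(−4.928) = 4.000 + 0.04404 + 0.04345 = 4.087.
P₂ = g₂ e^(−E₂/kT) / Z = 0.04345/4.087 = 0.011.

0.011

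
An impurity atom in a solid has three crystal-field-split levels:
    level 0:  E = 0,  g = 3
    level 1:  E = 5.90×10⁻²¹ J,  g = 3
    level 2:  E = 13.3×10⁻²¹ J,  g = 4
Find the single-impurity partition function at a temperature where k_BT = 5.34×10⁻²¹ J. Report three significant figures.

Eᵢ/kT = 0, 1.1049, 2.4906.
Z = Σ gᵢe^(−Eᵢ/kT) = 3·e^(−0) + 3·e^(−1.1049) + 4·e^(−2.4906) = 3.0000 + 0.99373 + 0.33144 = 4.3252.

Z = 4.33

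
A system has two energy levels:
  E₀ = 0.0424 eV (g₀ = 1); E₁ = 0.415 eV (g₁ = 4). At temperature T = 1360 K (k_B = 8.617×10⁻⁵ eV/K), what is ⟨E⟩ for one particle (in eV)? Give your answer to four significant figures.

k_BT = 8.617×10⁻⁵ × 1360 K = 0.117191 eV.
Eᵢ/kT = 0.361803, 3.54123.
Z = Σ gᵢe^(−Eᵢ/kT) = 1·e^(−0.361803) + 4·e^(−3.54123) = 0.696420 + 0.115911 = 0.812331.
⟨E⟩ = Σ Eᵢ gᵢe^(−Eᵢ/kT) / Z = (0.0424·0.696420 + 0.415·0.115911) / 0.812331 = 0.09557 eV.

0.09557 eV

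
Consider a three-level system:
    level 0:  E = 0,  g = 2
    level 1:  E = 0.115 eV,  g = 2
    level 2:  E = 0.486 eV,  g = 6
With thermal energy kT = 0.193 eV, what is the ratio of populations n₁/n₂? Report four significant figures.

n₁/n₂ = (g₁/g₂) exp[−(E₁−E₂)/kT] = (2/6) × exp(−(-0.371 eV)/(0.193 eV)) = (2/6) × exp(1.92228) = 2.279.

2.279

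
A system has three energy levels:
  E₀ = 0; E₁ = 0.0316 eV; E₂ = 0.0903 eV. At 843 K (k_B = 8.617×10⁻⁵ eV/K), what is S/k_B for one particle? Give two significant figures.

0.99

k_BT = 8.617×10⁻⁵ × 843 K = 0.07264 eV.
Eᵢ/kT = 0, 0.4350, 1.243.
Z = Σ e^(−Eᵢ/kT) = e^(−0) + e^(−0.4350) + e^(−1.243) = 1.000 + 0.6473 + 0.2885 = 1.936.
⟨E⟩ = Σ EᵢPᵢ = 0.02402 eV.
S/k_B = ln Z + ⟨E⟩/kT = ln(1.936) + 0.02402/0.07264 = 0.6606 + 0.3307 = 0.99.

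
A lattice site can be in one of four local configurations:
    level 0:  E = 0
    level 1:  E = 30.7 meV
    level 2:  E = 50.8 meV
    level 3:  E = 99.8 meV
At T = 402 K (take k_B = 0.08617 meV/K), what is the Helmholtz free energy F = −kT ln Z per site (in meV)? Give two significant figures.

k_BT = 0.08617 × 402 K = 34.64 meV.
Eᵢ/kT = 0, 0.8863, 1.467, 2.881.
Z = Σ e^(−Eᵢ/kT) = e^(−0) + e^(−0.8863) + e^(−1.467) + e^(−2.881) = 1.000 + 0.4122 + 0.2306 + 0.05608 = 1.699.
F = −kT ln Z = −34.64 × ln(1.699) = −34.64 × 0.5300 = -18 meV.

-18 meV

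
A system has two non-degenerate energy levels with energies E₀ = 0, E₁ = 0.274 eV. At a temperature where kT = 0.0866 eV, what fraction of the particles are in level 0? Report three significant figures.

Eᵢ/kT = 0, 3.1640.
Z = Σ e^(−Eᵢ/kT) = e^(−0) + e^(−3.1640) = 1.0000 + 0.042256 = 1.0423.
P₀ = e^(−E₀/kT) / Z = 1.0000/1.0423 = 0.959.

0.959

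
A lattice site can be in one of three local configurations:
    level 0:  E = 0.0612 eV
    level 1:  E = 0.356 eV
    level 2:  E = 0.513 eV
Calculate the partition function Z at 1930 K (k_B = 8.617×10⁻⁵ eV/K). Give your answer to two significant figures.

k_BT = 8.617×10⁻⁵ × 1930 K = 0.1663 eV.
Eᵢ/kT = 0.3680, 2.141, 3.085.
Z = Σ e^(−Eᵢ/kT) = e^(−0.3680) + e^(−2.141) + e^(−3.085) = 0.6921 + 0.1175 + 0.04573 = 0.8553.

Z = 0.86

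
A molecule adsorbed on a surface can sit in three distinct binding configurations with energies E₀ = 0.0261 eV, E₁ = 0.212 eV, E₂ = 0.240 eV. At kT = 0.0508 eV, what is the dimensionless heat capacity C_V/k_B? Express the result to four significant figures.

Eᵢ/kT = 0.513780, 4.17323, 4.72441.
Z = Σ e^(−Eᵢ/kT) = e^(−0.513780) + e^(−4.17323) + e^(−4.72441) = 0.598230 + 0.0154024 + 0.00887595 = 0.622508.
⟨E⟩ = 0.0337495 eV, ⟨E²⟩ = 0.00258795 eV².
C_V/k_B = (⟨E²⟩ − ⟨E⟩²)/(kT)² = (0.00258795 − 0.00113903)/0.00258064 = 0.5615.

0.5615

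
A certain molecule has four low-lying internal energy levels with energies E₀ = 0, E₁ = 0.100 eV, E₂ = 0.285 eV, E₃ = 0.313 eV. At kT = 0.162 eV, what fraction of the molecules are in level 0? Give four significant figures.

0.5387

Eᵢ/kT = 0, 0.617284, 1.75926, 1.93210.
Z = Σ e^(−Eᵢ/kT) = e^(−0) + e^(−0.617284) + e^(−1.75926) + e^(−1.93210) = 1.00000 + 0.539407 + 0.172172 + 0.144844 = 1.85642.
P₀ = e^(−E₀/kT) / Z = 1.00000/1.85642 = 0.5387.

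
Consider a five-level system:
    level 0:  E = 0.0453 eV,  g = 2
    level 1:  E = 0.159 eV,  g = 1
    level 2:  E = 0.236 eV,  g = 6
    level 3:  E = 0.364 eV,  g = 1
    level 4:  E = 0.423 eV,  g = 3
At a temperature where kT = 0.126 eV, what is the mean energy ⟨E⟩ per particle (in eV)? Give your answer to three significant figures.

Eᵢ/kT = 0.35952, 1.2619, 1.8730, 2.8889, 3.3571.
Z = Σ gᵢe^(−Eᵢ/kT) = 2·e^(−0.35952) + 1·e^(−1.2619) + 6·e^(−1.8730) + 1·e^(−2.8889) + 3·e^(−3.3571) = 1.3960 + 0.28312 + 0.92197 + 0.055637 + 0.10451 = 2.7612.
⟨E⟩ = Σ Eᵢ gᵢe^(−Eᵢ/kT) / Z = (0.0453·1.3960 + 0.159·0.28312 + 0.236·0.92197 + 0.364·0.055637 + 0.423·0.10451) / 2.7612 = 0.141 eV.

0.141 eV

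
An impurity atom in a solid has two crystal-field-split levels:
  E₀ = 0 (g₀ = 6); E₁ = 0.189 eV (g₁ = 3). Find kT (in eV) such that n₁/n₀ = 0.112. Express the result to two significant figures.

n₁/n₀ = (g₁/g₀) exp[−(E₁−E₀)/kT] = 0.112.
⇒ (E₁−E₀)/kT = ln((3/6)/0.112) = ln(4.464) = 1.496.
kT = 0.189 eV / 1.496 = 0.13 eV.

0.13 eV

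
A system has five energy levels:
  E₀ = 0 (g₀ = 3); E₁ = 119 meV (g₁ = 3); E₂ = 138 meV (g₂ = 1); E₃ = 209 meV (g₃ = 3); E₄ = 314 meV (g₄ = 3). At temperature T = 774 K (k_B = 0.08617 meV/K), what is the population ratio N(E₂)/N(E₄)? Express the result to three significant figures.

k_BT = 0.08617 × 774 K = 66.696 meV.
n₂/n₄ = (g₂/g₄) exp[−(E₂−E₄)/kT] = (1/3) × exp(−(-176 meV)/(66.696 meV)) = (1/3) × exp(2.6388) = 4.67.

4.67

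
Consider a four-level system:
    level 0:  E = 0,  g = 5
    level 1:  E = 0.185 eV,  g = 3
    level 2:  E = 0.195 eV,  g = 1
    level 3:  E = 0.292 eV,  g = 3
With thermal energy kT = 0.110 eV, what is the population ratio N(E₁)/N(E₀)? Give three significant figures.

n₁/n₀ = (g₁/g₀) exp[−(E₁−E₀)/kT] = (3/5) × exp(−(0.185 eV)/(0.110 eV)) = (3/5) × exp(-1.6818) = 0.112.

0.112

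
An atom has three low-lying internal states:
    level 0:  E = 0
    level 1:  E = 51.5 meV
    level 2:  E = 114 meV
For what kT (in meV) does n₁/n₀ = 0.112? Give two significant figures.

n₁/n₀ = exp[−(E₁−E₀)/kT] = 0.112.
⇒ (E₁−E₀)/kT = ln(1/0.112) = ln(8.929) = 2.189.
kT = 51.5 meV / 2.189 = 24 meV.

24 meV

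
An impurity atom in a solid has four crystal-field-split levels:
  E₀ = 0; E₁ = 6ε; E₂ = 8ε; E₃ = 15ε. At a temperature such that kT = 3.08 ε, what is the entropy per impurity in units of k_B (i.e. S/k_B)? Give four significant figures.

0.6179

Eᵢ/kT = 0, 1.94805, 2.59740, 4.87013.
Z = Σ e^(−Eᵢ/kT) = e^(−0) + e^(−1.94805) + e^(−2.59740) + e^(−4.87013) = 1.00000 + 0.142552 + 0.0744669 + 0.00767237 = 1.22469.
⟨E⟩ = Σ EᵢPᵢ = 1.27880 ε.
S/k_B = ln Z + ⟨E⟩/kT = ln(1.22469) + 1.27880/3.08 = 0.202688 + 0.415195 = 0.6179.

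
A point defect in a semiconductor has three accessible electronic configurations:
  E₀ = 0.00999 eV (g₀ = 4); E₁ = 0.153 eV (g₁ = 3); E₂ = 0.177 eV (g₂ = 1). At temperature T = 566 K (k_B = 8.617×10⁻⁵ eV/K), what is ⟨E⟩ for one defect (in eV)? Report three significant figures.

k_BT = 8.617×10⁻⁵ × 566 K = 0.048772 eV.
Eᵢ/kT = 0.20483, 3.1370, 3.6291.
Z = Σ gᵢe^(−Eᵢ/kT) = 4·e^(−0.20483) + 3·e^(−3.1370) + 1·e^(−3.6291) = 3.2591 + 0.13024 + 0.026540 = 3.4159.
⟨E⟩ = Σ Eᵢ gᵢe^(−Eᵢ/kT) / Z = (0.00999·3.2591 + 0.153·0.13024 + 0.177·0.026540) / 3.4159 = 0.0167 eV.

0.0167 eV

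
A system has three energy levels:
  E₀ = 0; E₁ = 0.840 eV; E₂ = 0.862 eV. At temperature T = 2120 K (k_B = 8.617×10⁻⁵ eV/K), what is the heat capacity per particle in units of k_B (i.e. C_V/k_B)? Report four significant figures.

k_BT = 8.617×10⁻⁵ × 2120 K = 0.182680 eV.
Eᵢ/kT = 0, 4.59820, 4.71863.
Z = Σ e^(−Eᵢ/kT) = e^(−0) + e^(−4.59820) + e^(−4.71863) = 1.00000 + 0.0100699 + 0.00892740 = 1.01900.
⟨E⟩ = 0.0158529 eV, ⟨E²⟩ = 0.0134826 eV².
C_V/k_B = (⟨E²⟩ − ⟨E⟩²)/(kT)² = (0.0134826 − 0.000251314)/0.0333720 = 0.3965.

0.3965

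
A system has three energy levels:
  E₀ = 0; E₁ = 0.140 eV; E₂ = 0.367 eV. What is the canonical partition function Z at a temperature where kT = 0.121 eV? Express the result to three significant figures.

Eᵢ/kT = 0, 1.1570, 3.0331.
Z = Σ e^(−Eᵢ/kT) = e^(−0) + e^(−1.1570) + e^(−3.0331) = 1.0000 + 0.31443 + 0.048166 = 1.3626.

Z = 1.36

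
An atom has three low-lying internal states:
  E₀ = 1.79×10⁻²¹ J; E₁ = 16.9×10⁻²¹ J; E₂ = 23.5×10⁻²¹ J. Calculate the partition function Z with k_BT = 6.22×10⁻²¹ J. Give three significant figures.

Eᵢ/kT = 0.28778, 2.7170, 3.7781.
Z = Σ e^(−Eᵢ/kT) = e^(−0.28778) + e^(−2.7170) + e^(−3.7781) = 0.74993 + 0.066073 + 0.022866 = 0.83887.

Z = 0.839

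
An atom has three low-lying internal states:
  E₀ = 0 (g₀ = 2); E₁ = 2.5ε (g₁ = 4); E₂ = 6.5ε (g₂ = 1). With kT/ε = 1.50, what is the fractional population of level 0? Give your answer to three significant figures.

Eᵢ/kT = 0, 1.6667, 4.3333.
Z = Σ gᵢe^(−Eᵢ/kT) = 2·e^(−0) + 4·e^(−1.6667) + 1·e^(−4.3333) = 2.0000 + 0.75548 + 0.013124 = 2.7686.
P₀ = g₀ e^(−E₀/kT) / Z = 2.0000/2.7686 = 0.722.

0.722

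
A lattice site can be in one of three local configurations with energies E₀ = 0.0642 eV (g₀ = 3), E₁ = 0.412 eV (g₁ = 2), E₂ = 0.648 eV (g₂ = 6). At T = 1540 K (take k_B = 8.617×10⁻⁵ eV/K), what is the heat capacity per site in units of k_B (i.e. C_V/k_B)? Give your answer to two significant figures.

0.71

k_BT = 8.617×10⁻⁵ × 1540 K = 0.1327 eV.
Eᵢ/kT = 0.4838, 3.105, 4.883.
Z = Σ gᵢe^(−Eᵢ/kT) = 3·e^(−0.4838) + 2·e^(−3.105) + 6·e^(−4.883) = 1.849 + 0.08965 + 0.04545 = 1.984.
⟨E⟩ = 0.09329 eV, ⟨E²⟩ = 0.02113 eV².
C_V/k_B = (⟨E²⟩ − ⟨E⟩²)/(kT)² = (0.02113 − 0.008703)/0.01761 = 0.71.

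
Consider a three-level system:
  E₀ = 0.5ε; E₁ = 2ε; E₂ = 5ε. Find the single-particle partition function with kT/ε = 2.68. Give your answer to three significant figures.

Z = 1.46

Eᵢ/kT = 0.18657, 0.74627, 1.8657.
Z = Σ e^(−Eᵢ/kT) = e^(−0.18657) + e^(−0.74627) + e^(−1.8657) = 0.82980 + 0.47413 + 0.15479 = 1.4587.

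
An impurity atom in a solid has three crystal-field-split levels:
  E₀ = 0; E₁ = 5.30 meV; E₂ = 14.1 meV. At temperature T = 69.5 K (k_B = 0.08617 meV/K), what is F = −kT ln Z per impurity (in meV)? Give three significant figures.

-2.46 meV

k_BT = 0.08617 × 69.5 K = 5.9888 meV.
Eᵢ/kT = 0, 0.88499, 2.3544.
Z = Σ e^(−Eᵢ/kT) = e^(−0) + e^(−0.88499) + e^(−2.3544) = 1.0000 + 0.41272 + 0.094950 = 1.5077.
F = −kT ln Z = −5.9888 × ln(1.5077) = −5.9888 × 0.41059 = -2.46 meV.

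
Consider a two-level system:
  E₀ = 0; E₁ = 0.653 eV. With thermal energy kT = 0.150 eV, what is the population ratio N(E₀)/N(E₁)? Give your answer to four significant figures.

n₀/n₁ = exp[−(E₀−E₁)/kT] = exp(−(-0.653 eV)/(0.150 eV)) = exp(4.35333) = 77.74.

77.74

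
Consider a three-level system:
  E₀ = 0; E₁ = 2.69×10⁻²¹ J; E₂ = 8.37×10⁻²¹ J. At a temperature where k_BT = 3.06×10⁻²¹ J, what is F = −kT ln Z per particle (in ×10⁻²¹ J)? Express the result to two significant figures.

Eᵢ/kT = 0, 0.8791, 2.735.
Z = Σ e^(−Eᵢ/kT) = e^(−0) + e^(−0.8791) + e^(−2.735) = 1.000 + 0.4152 + 0.06489 = 1.480.
F = −kT ln Z = −3.06 × ln(1.480) = −3.06 × 0.3920 = -1.2 ×10⁻²¹ J.

-1.2 ×10⁻²¹ J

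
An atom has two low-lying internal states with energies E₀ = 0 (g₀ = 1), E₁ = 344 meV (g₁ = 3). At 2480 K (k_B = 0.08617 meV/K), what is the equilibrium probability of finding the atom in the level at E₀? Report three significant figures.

k_BT = 0.08617 × 2480 K = 213.70 meV.
Eᵢ/kT = 0, 1.6097.
Z = Σ gᵢe^(−Eᵢ/kT) = 1·e^(−0) + 3·e^(−1.6097) = 1.0000 + 0.59984 = 1.5998.
P₀ = g₀ e^(−E₀/kT) / Z = 1.0000/1.5998 = 0.625.

0.625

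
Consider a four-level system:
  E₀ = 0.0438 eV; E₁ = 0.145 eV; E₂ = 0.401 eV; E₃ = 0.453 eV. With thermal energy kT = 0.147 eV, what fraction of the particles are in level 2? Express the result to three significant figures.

0.0533

Eᵢ/kT = 0.29796, 0.98639, 2.7279, 3.0816.
Z = Σ e^(−Eᵢ/kT) = e^(−0.29796) + e^(−0.98639) + e^(−2.7279) + e^(−3.0816) = 0.74233 + 0.37292 + 0.065356 + 0.045886 = 1.2265.
P₂ = e^(−E₂/kT) / Z = 0.065356/1.2265 = 0.0533.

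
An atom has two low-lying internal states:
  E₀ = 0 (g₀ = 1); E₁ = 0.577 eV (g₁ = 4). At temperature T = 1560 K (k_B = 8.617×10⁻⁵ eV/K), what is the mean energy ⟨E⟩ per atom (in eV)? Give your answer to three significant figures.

k_BT = 8.617×10⁻⁵ × 1560 K = 0.13443 eV.
Eᵢ/kT = 0, 4.2922.
Z = Σ gᵢe^(−Eᵢ/kT) = 1·e^(−0) + 4·e^(−4.2922) = 1.0000 + 0.054699 = 1.0547.
⟨E⟩ = Σ Eᵢ gᵢe^(−Eᵢ/kT) / Z = (0·1.0000 + 0.577·0.054699) / 1.0547 = 0.0299 eV.

0.0299 eV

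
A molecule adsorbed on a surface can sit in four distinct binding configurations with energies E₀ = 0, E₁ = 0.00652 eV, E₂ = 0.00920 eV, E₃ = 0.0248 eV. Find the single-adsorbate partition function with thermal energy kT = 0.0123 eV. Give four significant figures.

Z = 2.195

Eᵢ/kT = 0, 0.530081, 0.747967, 2.01626.
Z = Σ e^(−Eᵢ/kT) = e^(−0) + e^(−0.530081) + e^(−0.747967) + e^(−2.01626) = 1.00000 + 0.588557 + 0.473328 + 0.133153 = 2.19504.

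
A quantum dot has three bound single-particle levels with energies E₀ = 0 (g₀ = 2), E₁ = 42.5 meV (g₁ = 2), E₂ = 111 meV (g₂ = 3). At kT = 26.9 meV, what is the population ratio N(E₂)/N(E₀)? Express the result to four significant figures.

n₂/n₀ = (g₂/g₀) exp[−(E₂−E₀)/kT] = (3/2) × exp(−(111 meV)/(26.9 meV)) = (3/2) × exp(-4.12639) = 0.02421.

0.02421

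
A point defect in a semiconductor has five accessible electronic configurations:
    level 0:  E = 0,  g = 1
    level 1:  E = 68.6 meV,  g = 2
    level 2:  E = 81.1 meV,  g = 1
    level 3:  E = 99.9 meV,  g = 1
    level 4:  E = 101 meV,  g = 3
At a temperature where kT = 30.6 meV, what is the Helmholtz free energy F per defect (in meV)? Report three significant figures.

Eᵢ/kT = 0, 2.2418, 2.6503, 3.2647, 3.3007.
Z = Σ gᵢe^(−Eᵢ/kT) = 1·e^(−0) + 2·e^(−2.2418) + 1·e^(−2.6503) + 1·e^(−3.2647) + 3·e^(−3.3007) = 1.0000 + 0.21253 + 0.070630 + 0.038208 + 0.11057 = 1.4319.
F = −kT ln Z = −30.6 × ln(1.4319) = −30.6 × 0.35900 = -11.0 meV.

-11.0 meV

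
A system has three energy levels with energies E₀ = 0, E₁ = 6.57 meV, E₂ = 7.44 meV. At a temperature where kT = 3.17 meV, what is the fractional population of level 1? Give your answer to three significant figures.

0.103

Eᵢ/kT = 0, 2.0726, 2.3470.
Z = Σ e^(−Eᵢ/kT) = e^(−0) + e^(−2.0726) + e^(−2.3470) = 1.0000 + 0.12586 + 0.095656 = 1.2215.
P₁ = e^(−E₁/kT) / Z = 0.12586/1.2215 = 0.103.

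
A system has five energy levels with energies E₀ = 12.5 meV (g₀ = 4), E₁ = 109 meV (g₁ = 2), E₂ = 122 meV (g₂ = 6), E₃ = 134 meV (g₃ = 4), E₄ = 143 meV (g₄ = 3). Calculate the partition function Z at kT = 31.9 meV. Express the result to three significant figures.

Eᵢ/kT = 0.39185, 3.4169, 3.8245, 4.2006, 4.4828.
Z = Σ gᵢe^(−Eᵢ/kT) = 4·e^(−0.39185) + 2·e^(−3.4169) + 6·e^(−3.8245) + 4·e^(−4.2006) + 3·e^(−4.4828) = 2.7032 + 0.065628 + 0.13098 + 0.059946 + 0.033905 = 2.9937.

Z = 2.99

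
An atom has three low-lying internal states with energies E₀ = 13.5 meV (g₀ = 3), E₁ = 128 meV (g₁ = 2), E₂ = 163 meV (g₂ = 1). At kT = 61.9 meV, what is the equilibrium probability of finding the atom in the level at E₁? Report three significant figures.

Eᵢ/kT = 0.21809, 2.0679, 2.6333.
Z = Σ gᵢe^(−Eᵢ/kT) = 3·e^(−0.21809) + 2·e^(−2.0679) + 1·e^(−2.6333) = 2.4122 + 0.25290 + 0.071841 = 2.7369.
P₁ = g₁ e^(−E₁/kT) / Z = 0.25290/2.7369 = 0.0924.

0.0924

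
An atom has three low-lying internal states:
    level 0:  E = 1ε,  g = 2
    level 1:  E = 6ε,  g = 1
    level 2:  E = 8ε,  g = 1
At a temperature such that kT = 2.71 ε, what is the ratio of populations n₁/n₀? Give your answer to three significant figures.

0.0790

n₁/n₀ = (g₁/g₀) exp[−(E₁−E₀)/kT] = (1/2) × exp(−(5ε)/(2.71ε)) = (1/2) × exp(-1.8450) = 0.0790.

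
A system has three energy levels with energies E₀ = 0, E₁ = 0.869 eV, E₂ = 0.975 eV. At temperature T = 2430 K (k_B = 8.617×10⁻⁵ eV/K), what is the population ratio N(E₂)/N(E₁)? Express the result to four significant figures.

k_BT = 8.617×10⁻⁵ × 2430 K = 0.209393 eV.
n₂/n₁ = exp[−(E₂−E₁)/kT] = exp(−(0.106 eV)/(0.209393 eV)) = exp(-0.506225) = 0.6028.

0.6028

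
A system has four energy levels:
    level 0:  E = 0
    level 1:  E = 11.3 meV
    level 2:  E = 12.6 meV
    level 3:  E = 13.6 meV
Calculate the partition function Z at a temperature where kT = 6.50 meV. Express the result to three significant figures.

Z = 1.44

Eᵢ/kT = 0, 1.7385, 1.9385, 2.0923.
Z = Σ e^(−Eᵢ/kT) = e^(−0) + e^(−1.7385) + e^(−1.9385) + e^(−2.0923) = 1.0000 + 0.17578 + 0.14392 + 0.12340 = 1.4431.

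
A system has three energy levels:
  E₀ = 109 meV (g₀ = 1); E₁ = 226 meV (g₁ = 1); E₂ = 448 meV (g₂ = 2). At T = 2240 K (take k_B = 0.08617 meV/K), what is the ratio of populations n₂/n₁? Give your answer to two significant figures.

0.63

k_BT = 0.08617 × 2240 K = 193.0 meV.
n₂/n₁ = (g₂/g₁) exp[−(E₂−E₁)/kT] = (2/1) × exp(−(222 meV)/(193.0 meV)) = (2/1) × exp(-1.150) = 0.63.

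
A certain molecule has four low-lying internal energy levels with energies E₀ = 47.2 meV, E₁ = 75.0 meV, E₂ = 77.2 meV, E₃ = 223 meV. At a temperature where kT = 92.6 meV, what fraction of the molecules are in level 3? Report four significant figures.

Eᵢ/kT = 0.509719, 0.809935, 0.833693, 2.40821.
Z = Σ e^(−Eᵢ/kT) = e^(−0.509719) + e^(−0.809935) + e^(−0.833693) + e^(−2.40821) = 0.600664 + 0.444887 + 0.434442 + 0.0899762 = 1.56997.
P₃ = e^(−E₃/kT) / Z = 0.0899762/1.56997 = 0.05731.

0.05731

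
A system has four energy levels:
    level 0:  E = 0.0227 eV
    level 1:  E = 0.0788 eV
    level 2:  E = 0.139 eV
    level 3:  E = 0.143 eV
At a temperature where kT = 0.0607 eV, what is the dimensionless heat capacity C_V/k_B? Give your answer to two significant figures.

0.54

Eᵢ/kT = 0.3740, 1.298, 2.290, 2.356.
Z = Σ e^(−Eᵢ/kT) = e^(−0.3740) + e^(−1.298) + e^(−2.290) + e^(−2.356) = 0.6880 + 0.2731 + 0.1013 + 0.09480 = 1.157.
⟨E⟩ = 0.05599 eV, ⟨E²⟩ = 0.005139 eV².
C_V/k_B = (⟨E²⟩ − ⟨E⟩²)/(kT)² = (0.005139 − 0.003135)/0.003684 = 0.54.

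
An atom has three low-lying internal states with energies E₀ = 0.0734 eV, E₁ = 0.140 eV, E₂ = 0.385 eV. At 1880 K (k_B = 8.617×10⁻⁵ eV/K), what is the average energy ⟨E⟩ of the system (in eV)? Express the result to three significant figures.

k_BT = 8.617×10⁻⁵ × 1880 K = 0.16200 eV.
Eᵢ/kT = 0.45309, 0.86420, 2.3765.
Z = Σ e^(−Eᵢ/kT) = e^(−0.45309) + e^(−0.86420) + e^(−2.3765) = 0.63566 + 0.42139 + 0.092875 = 1.1499.
⟨E⟩ = Σ Eᵢ e^(−Eᵢ/kT) / Z = (0.0734·0.63566 + 0.140·0.42139 + 0.385·0.092875) / 1.1499 = 0.123 eV.

0.123 eV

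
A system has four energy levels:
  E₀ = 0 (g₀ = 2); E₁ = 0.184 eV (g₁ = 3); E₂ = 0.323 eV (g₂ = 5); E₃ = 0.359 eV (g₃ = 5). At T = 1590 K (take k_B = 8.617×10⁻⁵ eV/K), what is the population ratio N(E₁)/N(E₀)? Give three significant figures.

0.392

k_BT = 8.617×10⁻⁵ × 1590 K = 0.13701 eV.
n₁/n₀ = (g₁/g₀) exp[−(E₁−E₀)/kT] = (3/2) × exp(−(0.184 eV)/(0.13701 eV)) = (3/2) × exp(-1.3430) = 0.392.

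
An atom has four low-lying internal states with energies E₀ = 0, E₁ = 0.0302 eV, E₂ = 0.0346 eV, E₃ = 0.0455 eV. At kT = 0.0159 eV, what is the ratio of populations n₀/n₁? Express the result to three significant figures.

6.68

n₀/n₁ = exp[−(E₀−E₁)/kT] = exp(−(-0.0302 eV)/(0.0159 eV)) = exp(1.8994) = 6.68.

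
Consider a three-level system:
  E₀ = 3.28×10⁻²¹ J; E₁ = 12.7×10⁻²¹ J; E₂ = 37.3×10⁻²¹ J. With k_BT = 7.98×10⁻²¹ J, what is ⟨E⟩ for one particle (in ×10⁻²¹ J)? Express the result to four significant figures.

Eᵢ/kT = 0.411028, 1.59148, 4.67419.
Z = Σ e^(−Eᵢ/kT) = e^(−0.411028) + e^(−1.59148) + e^(−4.67419) = 0.662968 + 0.203624 + 0.00933308 = 0.875925.
⟨E⟩ = Σ Eᵢ e^(−Eᵢ/kT) / Z = (3.28·0.662968 + 12.7·0.203624 + 37.3·0.00933308) / 0.875925 = 5.832 ×10⁻²¹ J.

5.832 ×10⁻²¹ J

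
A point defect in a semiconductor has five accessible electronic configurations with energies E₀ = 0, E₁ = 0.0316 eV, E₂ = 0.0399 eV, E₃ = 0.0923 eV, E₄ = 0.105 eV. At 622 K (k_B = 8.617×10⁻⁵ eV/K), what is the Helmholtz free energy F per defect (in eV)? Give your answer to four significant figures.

-0.04578 eV

k_BT = 8.617×10⁻⁵ × 622 K = 0.0535977 eV.
Eᵢ/kT = 0, 0.589578, 0.744435, 1.72209, 1.95904.
Z = Σ e^(−Eᵢ/kT) = e^(−0) + e^(−0.589578) + e^(−0.744435) + e^(−1.72209) + e^(−1.95904) = 1.00000 + 0.554561 + 0.475003 + 0.178692 + 0.140994 = 2.34925.
F = −kT ln Z = −0.0535977 × ln(2.34925) = −0.0535977 × 0.854096 = -0.04578 eV.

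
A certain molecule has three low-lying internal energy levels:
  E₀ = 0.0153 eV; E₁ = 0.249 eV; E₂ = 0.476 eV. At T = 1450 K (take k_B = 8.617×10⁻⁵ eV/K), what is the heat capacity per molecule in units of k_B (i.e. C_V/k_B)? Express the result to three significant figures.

k_BT = 8.617×10⁻⁵ × 1450 K = 0.12495 eV.
Eᵢ/kT = 0.12245, 1.9928, 3.8095.
Z = Σ e^(−Eᵢ/kT) = e^(−0.12245) + e^(−1.9928) + e^(−3.8095) = 0.88475 + 0.13631 + 0.022159 = 1.0432.
⟨E⟩ = 0.055623 eV, ⟨E²⟩ = 0.013113 eV².
C_V/k_B = (⟨E²⟩ − ⟨E⟩²)/(kT)² = (0.013113 − 0.0030939)/0.015613 = 0.642.

0.642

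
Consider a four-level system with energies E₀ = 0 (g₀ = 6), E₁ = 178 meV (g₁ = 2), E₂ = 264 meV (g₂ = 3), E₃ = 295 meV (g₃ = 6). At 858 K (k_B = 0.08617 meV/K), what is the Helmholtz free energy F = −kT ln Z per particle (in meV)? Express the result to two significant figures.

-140 meV

k_BT = 0.08617 × 858 K = 73.93 meV.
Eᵢ/kT = 0, 2.408, 3.571, 3.990.
Z = Σ gᵢe^(−Eᵢ/kT) = 6·e^(−0) + 2·e^(−2.408) + 3·e^(−3.571) + 6·e^(−3.990) = 6.000 + 0.1800 + 0.08438 + 0.1110 = 6.375.
F = −kT ln Z = −73.93 × ln(6.375) = −73.93 × 1.852 = -140 meV.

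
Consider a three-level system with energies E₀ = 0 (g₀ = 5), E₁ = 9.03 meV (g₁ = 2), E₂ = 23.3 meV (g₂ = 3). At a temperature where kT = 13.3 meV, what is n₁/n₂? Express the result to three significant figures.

n₁/n₂ = (g₁/g₂) exp[−(E₁−E₂)/kT] = (2/3) × exp(−(-14.27 meV)/(13.3 meV)) = (2/3) × exp(1.0729) = 1.95.

1.95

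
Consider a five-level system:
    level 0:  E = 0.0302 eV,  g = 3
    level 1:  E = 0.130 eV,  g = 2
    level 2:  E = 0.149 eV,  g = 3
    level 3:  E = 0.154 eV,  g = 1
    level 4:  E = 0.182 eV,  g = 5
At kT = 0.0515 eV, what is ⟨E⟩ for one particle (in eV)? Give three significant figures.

Eᵢ/kT = 0.58641, 2.5243, 2.8932, 2.9903, 3.5340.
Z = Σ gᵢe^(−Eᵢ/kT) = 3·e^(−0.58641) + 2·e^(−2.5243) + 3·e^(−2.8932) + 1·e^(−2.9903) + 5·e^(−3.5340) = 1.6690 + 0.16023 + 0.16620 + 0.050272 + 0.14594 = 2.1916.
⟨E⟩ = Σ Eᵢ gᵢe^(−Eᵢ/kT) / Z = (0.0302·1.6690 + 0.130·0.16023 + 0.149·0.16620 + 0.154·0.050272 + 0.182·0.14594) / 2.1916 = 0.0595 eV.

0.0595 eV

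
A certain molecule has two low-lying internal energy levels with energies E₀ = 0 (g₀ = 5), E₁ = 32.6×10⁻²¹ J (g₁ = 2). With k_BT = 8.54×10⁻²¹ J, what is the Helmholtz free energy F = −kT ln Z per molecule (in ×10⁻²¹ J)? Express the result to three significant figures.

-13.8 ×10⁻²¹ J

Eᵢ/kT = 0, 3.8173.
Z = Σ gᵢe^(−Eᵢ/kT) = 5·e^(−0) + 2·e^(−3.8173) = 5.0000 + 0.043974 = 5.0440.
F = −kT ln Z = −8.54 × ln(5.0440) = −8.54 × 1.6182 = -13.8 ×10⁻²¹ J.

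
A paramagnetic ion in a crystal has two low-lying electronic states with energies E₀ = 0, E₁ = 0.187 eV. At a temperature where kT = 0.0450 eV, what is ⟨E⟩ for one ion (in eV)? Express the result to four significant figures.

0.002886 eV

Eᵢ/kT = 0, 4.15556.
Z = Σ e^(−Eᵢ/kT) = e^(−0) + e^(−4.15556) = 1.00000 + 0.0156770 = 1.01568.
⟨E⟩ = Σ Eᵢ e^(−Eᵢ/kT) / Z = (0·1.00000 + 0.187·0.0156770) / 1.01568 = 0.002886 eV.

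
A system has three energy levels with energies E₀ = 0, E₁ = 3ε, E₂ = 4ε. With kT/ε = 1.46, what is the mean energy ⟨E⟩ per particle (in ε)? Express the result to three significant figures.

0.539 ε

Eᵢ/kT = 0, 2.0548, 2.7397.
Z = Σ e^(−Eᵢ/kT) = e^(−0) + e^(−2.0548) + e^(−2.7397) = 1.0000 + 0.12812 + 0.064590 = 1.1927.
⟨E⟩ = Σ Eᵢ e^(−Eᵢ/kT) / Z = (0·1.0000 + 3·0.12812 + 4·0.064590) / 1.1927 = 0.539 ε.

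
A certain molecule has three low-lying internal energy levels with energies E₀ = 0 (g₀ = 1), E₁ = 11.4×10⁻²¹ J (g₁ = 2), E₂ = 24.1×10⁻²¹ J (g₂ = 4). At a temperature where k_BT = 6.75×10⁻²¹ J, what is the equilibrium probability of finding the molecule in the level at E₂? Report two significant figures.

Eᵢ/kT = 0, 1.689, 3.570.
Z = Σ gᵢe^(−Eᵢ/kT) = 1·e^(−0) + 2·e^(−1.689) + 4·e^(−3.570) = 1.000 + 0.3694 + 0.1126 = 1.482.
P₂ = g₂ e^(−E₂/kT) / Z = 0.1126/1.482 = 0.076.

0.076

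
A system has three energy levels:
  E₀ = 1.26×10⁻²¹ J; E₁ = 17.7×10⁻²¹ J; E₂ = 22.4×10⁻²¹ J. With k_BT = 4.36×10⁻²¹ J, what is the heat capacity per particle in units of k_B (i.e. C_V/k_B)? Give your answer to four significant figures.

0.4818

Eᵢ/kT = 0.288991, 4.05963, 5.13761.
Z = Σ e^(−Eᵢ/kT) = e^(−0.288991) + e^(−4.05963) + e^(−5.13761) = 0.749019 + 0.0172554 + 0.00587171 = 0.772146.
⟨E⟩ = 1.78815, ⟨E²⟩ = 12.3568.
C_V/k_B = (⟨E²⟩ − ⟨E⟩²)/(kT)² = (12.3568 − 3.19748)/19.0096 = 0.4818.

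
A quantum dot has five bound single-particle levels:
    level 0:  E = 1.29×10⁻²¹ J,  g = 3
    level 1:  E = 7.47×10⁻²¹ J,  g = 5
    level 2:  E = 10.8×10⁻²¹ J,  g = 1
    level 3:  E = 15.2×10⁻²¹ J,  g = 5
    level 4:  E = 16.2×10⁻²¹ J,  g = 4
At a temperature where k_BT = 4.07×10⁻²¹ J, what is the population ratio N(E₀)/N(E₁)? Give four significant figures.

2.739

n₀/n₁ = (g₀/g₁) exp[−(E₀−E₁)/kT] = (3/5) × exp(−(-6.18 ×10⁻²¹ J)/(4.07 ×10⁻²¹ J)) = (3/5) × exp(1.51843) = 2.739.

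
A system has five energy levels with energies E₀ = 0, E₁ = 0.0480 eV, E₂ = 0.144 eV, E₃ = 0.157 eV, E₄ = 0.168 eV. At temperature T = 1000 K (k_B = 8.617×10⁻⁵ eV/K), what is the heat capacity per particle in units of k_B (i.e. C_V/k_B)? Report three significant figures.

0.522

k_BT = 8.617×10⁻⁵ × 1000 K = 0.086170 eV.
Eᵢ/kT = 0, 0.55704, 1.6711, 1.8220, 1.9496.
Z = Σ e^(−Eᵢ/kT) = e^(−0) + e^(−0.55704) + e^(−1.6711) + e^(−1.8220) + e^(−1.9496) = 1.0000 + 0.57290 + 0.18804 + 0.16170 + 0.14233 = 2.0650.
⟨E⟩ = 0.050303 eV, ⟨E²⟩ = 0.0064029 eV².
C_V/k_B = (⟨E²⟩ − ⟨E⟩²)/(kT)² = (0.0064029 − 0.0025304)/0.0074253 = 0.522.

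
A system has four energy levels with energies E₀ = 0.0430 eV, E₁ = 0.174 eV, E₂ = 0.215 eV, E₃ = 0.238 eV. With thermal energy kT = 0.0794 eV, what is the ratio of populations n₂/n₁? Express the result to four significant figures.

n₂/n₁ = exp[−(E₂−E₁)/kT] = exp(−(0.041 eV)/(0.0794 eV)) = exp(-0.516373) = 0.5967.

0.5967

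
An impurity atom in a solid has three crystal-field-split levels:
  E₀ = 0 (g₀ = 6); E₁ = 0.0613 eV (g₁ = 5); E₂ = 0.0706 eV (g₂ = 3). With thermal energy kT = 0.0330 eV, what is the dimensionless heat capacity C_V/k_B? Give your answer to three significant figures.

Eᵢ/kT = 0, 1.8576, 2.1394.
Z = Σ gᵢe^(−Eᵢ/kT) = 6·e^(−0) + 5·e^(−1.8576) + 3·e^(−2.1394) = 6.0000 + 0.78023 + 0.35318 = 7.1334.
⟨E⟩ = 0.010200 eV, ⟨E²⟩ = 0.00065778 eV².
C_V/k_B = (⟨E²⟩ − ⟨E⟩²)/(kT)² = (0.00065778 − 0.00010404)/0.0010890 = 0.508.

0.508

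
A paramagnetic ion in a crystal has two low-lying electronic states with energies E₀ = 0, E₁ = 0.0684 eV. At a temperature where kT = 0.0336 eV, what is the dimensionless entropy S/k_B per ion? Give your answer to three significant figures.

0.358

Eᵢ/kT = 0, 2.0357.
Z = Σ e^(−Eᵢ/kT) = e^(−0) + e^(−2.0357) = 1.0000 + 0.13059 = 1.1306.
⟨E⟩ = Σ EᵢPᵢ = 0.0079005 eV.
S/k_B = ln Z + ⟨E⟩/kT = ln(1.1306) + 0.0079005/0.0336 = 0.12275 + 0.23513 = 0.358.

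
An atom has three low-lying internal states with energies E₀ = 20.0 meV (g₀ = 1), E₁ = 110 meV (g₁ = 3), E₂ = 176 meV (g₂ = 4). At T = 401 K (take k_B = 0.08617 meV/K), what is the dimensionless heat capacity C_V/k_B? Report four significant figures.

k_BT = 0.08617 × 401 K = 34.5542 meV.
Eᵢ/kT = 0.578801, 3.18340, 5.09345.
Z = Σ gᵢe^(−Eᵢ/kT) = 1·e^(−0.578801) + 3·e^(−3.18340) + 4·e^(−5.09345) = 0.560570 + 0.124334 + 0.0245472 = 0.709451.
⟨E⟩ = 41.1705 meV, ⟨E²⟩ = 3508.41 meV².
C_V/k_B = (⟨E²⟩ − ⟨E⟩²)/(kT)² = (3508.41 − 1695.01)/1193.99 = 1.519.

1.519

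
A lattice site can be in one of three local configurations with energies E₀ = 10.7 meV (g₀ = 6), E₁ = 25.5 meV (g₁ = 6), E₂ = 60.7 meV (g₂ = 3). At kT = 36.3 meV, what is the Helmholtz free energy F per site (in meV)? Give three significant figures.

Eᵢ/kT = 0.29477, 0.70248, 1.6722.
Z = Σ gᵢe^(−Eᵢ/kT) = 6·e^(−0.29477) + 6·e^(−0.70248) + 3·e^(−1.6722) = 4.4682 + 2.9721 + 0.56350 = 8.0038.
F = −kT ln Z = −36.3 × ln(8.0038) = −36.3 × 2.0799 = -75.5 meV.

-75.5 meV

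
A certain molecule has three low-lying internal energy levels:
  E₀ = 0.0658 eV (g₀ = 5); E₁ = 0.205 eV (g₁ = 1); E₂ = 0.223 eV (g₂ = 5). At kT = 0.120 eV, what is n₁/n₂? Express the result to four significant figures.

n₁/n₂ = (g₁/g₂) exp[−(E₁−E₂)/kT] = (1/5) × exp(−(-0.018 eV)/(0.120 eV)) = (1/5) × exp(0.150000) = 0.2324.

0.2324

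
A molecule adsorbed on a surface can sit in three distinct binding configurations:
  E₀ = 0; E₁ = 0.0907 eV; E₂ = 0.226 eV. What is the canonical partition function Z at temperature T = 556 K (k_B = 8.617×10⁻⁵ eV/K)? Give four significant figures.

k_BT = 8.617×10⁻⁵ × 556 K = 0.0479105 eV.
Eᵢ/kT = 0, 1.89311, 4.71713.
Z = Σ e^(−Eᵢ/kT) = e^(−0) + e^(−1.89311) + e^(−4.71713) = 1.00000 + 0.150603 + 0.00894080 = 1.15954.

Z = 1.160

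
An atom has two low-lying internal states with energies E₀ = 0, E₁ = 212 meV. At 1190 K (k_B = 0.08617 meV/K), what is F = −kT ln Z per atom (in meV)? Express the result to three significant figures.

k_BT = 0.08617 × 1190 K = 102.54 meV.
Eᵢ/kT = 0, 2.0675.
Z = Σ e^(−Eᵢ/kT) = e^(−0) + e^(−2.0675) = 1.0000 + 0.12650 = 1.1265.
F = −kT ln Z = −102.54 × ln(1.1265) = −102.54 × 0.11912 = -12.2 meV.

-12.2 meV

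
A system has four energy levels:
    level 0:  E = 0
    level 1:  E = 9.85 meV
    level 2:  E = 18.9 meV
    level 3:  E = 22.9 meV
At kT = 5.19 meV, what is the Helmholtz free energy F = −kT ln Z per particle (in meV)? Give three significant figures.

Eᵢ/kT = 0, 1.8979, 3.6416, 4.4123.
Z = Σ e^(−Eᵢ/kT) = e^(−0) + e^(−1.8979) + e^(−3.6416) + e^(−4.4123) = 1.0000 + 0.14988 + 0.026210 + 0.012127 = 1.1882.
F = −kT ln Z = −5.19 × ln(1.1882) = −5.19 × 0.17244 = -0.895 meV.

-0.895 meV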